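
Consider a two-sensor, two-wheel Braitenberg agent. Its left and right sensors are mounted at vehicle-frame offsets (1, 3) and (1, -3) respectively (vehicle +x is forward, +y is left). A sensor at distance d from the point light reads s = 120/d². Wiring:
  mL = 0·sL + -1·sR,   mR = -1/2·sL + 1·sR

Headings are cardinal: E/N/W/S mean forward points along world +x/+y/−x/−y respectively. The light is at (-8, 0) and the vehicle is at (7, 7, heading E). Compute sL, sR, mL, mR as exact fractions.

30/89 15/34 -15/34 825/3026

left sensor world pos  = (8, 10); dL² = 356
right sensor world pos = (8, 4); dR² = 272
sL = 120/356 = 30/89
sR = 120/272 = 15/34
mL = 0·sL + -1·sR = -15/34
mR = -1/2·sL + 1·sR = 825/3026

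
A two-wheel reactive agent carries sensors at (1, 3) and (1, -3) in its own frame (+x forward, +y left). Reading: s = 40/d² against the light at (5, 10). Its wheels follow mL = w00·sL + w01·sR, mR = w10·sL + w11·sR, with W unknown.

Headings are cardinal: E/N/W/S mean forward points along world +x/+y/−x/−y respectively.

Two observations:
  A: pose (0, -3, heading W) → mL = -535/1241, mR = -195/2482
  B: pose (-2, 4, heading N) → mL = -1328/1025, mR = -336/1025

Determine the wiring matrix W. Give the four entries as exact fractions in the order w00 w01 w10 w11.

-1 -1 1/2 -1/2

obs A: pose=(0,-3,W) → sL=10/73, sR=5/17, mL=-535/1241, mR=-195/2482
obs B: pose=(-2,4,N) → sL=8/25, sR=40/41, mL=-1328/1025, mR=-336/1025
sensor matrix S = [[10/73, 5/17], [8/25, 40/41]]; det S = 10056/254405
solve [mL_A; mL_B] = S·[w00; w01] and [mR_A; mR_B] = S·[w10; w11]:
  w00 = -1, w01 = -1, w10 = 1/2, w11 = -1/2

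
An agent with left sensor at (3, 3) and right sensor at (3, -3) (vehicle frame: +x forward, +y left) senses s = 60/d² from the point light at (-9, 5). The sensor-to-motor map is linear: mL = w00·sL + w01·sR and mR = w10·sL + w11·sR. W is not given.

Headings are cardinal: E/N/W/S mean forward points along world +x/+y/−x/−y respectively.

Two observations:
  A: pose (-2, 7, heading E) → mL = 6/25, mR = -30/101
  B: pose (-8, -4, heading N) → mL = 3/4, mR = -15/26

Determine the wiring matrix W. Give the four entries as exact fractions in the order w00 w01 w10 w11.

1/2 0 0 -1/2

obs A: pose=(-2,7,E) → sL=12/25, sR=60/101, mL=6/25, mR=-30/101
obs B: pose=(-8,-4,N) → sL=3/2, sR=15/13, mL=3/4, mR=-15/26
sensor matrix S = [[12/25, 60/101], [3/2, 15/13]]; det S = -2214/6565
solve [mL_A; mL_B] = S·[w00; w01] and [mR_A; mR_B] = S·[w10; w11]:
  w00 = 1/2, w01 = 0, w10 = 0, w11 = -1/2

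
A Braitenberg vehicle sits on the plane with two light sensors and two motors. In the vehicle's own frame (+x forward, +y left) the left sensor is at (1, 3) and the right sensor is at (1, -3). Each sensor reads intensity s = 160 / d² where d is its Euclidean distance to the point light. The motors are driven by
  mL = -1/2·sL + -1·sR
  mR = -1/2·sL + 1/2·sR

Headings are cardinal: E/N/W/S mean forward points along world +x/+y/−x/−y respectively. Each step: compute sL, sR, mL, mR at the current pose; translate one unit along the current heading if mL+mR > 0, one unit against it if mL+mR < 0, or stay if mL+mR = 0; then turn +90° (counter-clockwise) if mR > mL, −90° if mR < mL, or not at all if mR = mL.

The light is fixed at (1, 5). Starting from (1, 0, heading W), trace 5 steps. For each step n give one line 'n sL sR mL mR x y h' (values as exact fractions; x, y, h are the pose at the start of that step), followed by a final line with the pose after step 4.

n=0: pose=(1,0,W); sL=32/13, sR=32; mL=-432/13, mR=192/13; mL+mR=-240/13 → advance -1; mR−mL=48 → turn +1·90°
n=1: pose=(2,0,S); sL=40/13, sR=4; mL=-72/13, mR=6/13; mL+mR=-66/13 → advance -1; mR−mL=6 → turn +1·90°
n=2: pose=(2,1,E); sL=32, sR=160/53; mL=-1008/53, mR=-768/53; mL+mR=-1776/53 → advance -1; mR−mL=240/53 → turn +1·90°
n=3: pose=(1,1,N); sL=80/9, sR=80/9; mL=-40/3, mR=0; mL+mR=-40/3 → advance -1; mR−mL=40/3 → turn +1·90°
n=4: pose=(1,0,W); sL=32/13, sR=32; mL=-432/13, mR=192/13; mL+mR=-240/13 → advance -1; mR−mL=48 → turn +1·90°

0 32/13 32 -432/13 192/13 1 0 W
1 40/13 4 -72/13 6/13 2 0 S
2 32 160/53 -1008/53 -768/53 2 1 E
3 80/9 80/9 -40/3 0 1 1 N
4 32/13 32 -432/13 192/13 1 0 W
final 2 0 S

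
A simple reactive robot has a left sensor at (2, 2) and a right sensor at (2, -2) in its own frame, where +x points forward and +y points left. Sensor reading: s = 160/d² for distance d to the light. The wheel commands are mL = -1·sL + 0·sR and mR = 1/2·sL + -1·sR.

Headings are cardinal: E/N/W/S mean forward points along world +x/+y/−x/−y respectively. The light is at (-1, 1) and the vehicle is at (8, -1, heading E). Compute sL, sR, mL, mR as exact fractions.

left sensor world pos  = (10, 1); dL² = 121
right sensor world pos = (10, -3); dR² = 137
sL = 160/121 = 160/121
sR = 160/137 = 160/137
mL = -1·sL + 0·sR = -160/121
mR = 1/2·sL + -1·sR = -8400/16577

160/121 160/137 -160/121 -8400/16577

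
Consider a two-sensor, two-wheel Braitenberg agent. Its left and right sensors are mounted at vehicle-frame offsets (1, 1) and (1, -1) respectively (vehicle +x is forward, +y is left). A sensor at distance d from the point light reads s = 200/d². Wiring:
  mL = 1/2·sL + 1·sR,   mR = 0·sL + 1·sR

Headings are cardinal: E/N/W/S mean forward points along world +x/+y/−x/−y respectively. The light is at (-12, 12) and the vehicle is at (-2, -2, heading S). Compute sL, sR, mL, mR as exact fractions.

100/173 100/153 24950/26469 100/153

left sensor world pos  = (-1, -3); dL² = 346
right sensor world pos = (-3, -3); dR² = 306
sL = 200/346 = 100/173
sR = 200/306 = 100/153
mL = 1/2·sL + 1·sR = 24950/26469
mR = 0·sL + 1·sR = 100/153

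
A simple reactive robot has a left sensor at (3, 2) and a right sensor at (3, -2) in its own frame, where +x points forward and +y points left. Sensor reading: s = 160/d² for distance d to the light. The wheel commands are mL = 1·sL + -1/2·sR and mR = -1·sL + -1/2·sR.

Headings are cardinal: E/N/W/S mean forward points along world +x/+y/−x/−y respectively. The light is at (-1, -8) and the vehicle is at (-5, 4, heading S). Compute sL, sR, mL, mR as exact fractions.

32/17 160/117 2384/1989 -5104/1989

left sensor world pos  = (-3, 1); dL² = 85
right sensor world pos = (-7, 1); dR² = 117
sL = 160/85 = 32/17
sR = 160/117 = 160/117
mL = 1·sL + -1/2·sR = 2384/1989
mR = -1·sL + -1/2·sR = -5104/1989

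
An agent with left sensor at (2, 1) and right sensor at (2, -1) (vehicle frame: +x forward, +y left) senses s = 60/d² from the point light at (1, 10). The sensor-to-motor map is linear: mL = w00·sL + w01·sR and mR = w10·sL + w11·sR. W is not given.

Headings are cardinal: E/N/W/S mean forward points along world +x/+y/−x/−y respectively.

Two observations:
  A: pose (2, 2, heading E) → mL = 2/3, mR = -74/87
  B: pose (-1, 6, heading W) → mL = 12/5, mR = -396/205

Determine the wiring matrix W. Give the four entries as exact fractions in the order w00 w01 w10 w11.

obs A: pose=(2,2,E) → sL=30/29, sR=2/3, mL=2/3, mR=-74/87
obs B: pose=(-1,6,W) → sL=60/41, sR=12/5, mL=12/5, mR=-396/205
sensor matrix S = [[30/29, 2/3], [60/41, 12/5]]; det S = 1792/1189
solve [mL_A; mL_B] = S·[w00; w01] and [mR_A; mR_B] = S·[w10; w11]:
  w00 = 0, w01 = 1, w10 = -1/2, w11 = -1/2

0 1 -1/2 -1/2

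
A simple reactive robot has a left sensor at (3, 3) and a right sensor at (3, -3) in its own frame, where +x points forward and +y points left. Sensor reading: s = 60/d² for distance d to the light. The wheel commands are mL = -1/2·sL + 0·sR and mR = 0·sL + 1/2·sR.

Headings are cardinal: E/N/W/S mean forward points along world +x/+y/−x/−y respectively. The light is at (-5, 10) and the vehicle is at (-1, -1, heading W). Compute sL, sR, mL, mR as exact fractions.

left sensor world pos  = (-4, -4); dL² = 197
right sensor world pos = (-4, 2); dR² = 65
sL = 60/197 = 60/197
sR = 60/65 = 12/13
mL = -1/2·sL + 0·sR = -30/197
mR = 0·sL + 1/2·sR = 6/13

60/197 12/13 -30/197 6/13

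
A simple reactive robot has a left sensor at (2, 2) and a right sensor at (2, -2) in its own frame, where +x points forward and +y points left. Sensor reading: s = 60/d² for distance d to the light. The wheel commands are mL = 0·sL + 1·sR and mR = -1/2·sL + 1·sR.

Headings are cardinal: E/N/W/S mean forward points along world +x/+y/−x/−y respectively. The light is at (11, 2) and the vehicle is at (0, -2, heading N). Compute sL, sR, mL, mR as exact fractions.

60/173 12/17 12/17 1566/2941

left sensor world pos  = (-2, 0); dL² = 173
right sensor world pos = (2, 0); dR² = 85
sL = 60/173 = 60/173
sR = 60/85 = 12/17
mL = 0·sL + 1·sR = 12/17
mR = -1/2·sL + 1·sR = 1566/2941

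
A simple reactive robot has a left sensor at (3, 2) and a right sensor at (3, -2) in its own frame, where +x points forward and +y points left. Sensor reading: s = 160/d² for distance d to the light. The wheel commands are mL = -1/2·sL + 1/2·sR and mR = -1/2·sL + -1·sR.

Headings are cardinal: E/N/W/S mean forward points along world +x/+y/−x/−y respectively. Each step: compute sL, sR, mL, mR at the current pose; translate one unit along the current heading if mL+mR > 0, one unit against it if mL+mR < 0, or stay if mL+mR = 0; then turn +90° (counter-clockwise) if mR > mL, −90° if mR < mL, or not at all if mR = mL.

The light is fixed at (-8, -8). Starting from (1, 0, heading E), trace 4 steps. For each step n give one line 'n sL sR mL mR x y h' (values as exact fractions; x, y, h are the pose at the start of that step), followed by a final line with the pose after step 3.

0 40/61 8/9 64/549 -668/549 1 0 E
1 32/25 160/61 1024/1525 -4976/1525 0 0 S
2 80/37 80/73 -1440/2701 -5880/2701 0 1 W
3 160/193 32/53 -1152/10229 -10416/10229 1 1 N
final 1 0 E

n=0: pose=(1,0,E); sL=40/61, sR=8/9; mL=64/549, mR=-668/549; mL+mR=-604/549 → advance -1; mR−mL=-4/3 → turn -1·90°
n=1: pose=(0,0,S); sL=32/25, sR=160/61; mL=1024/1525, mR=-4976/1525; mL+mR=-3952/1525 → advance -1; mR−mL=-240/61 → turn -1·90°
n=2: pose=(0,1,W); sL=80/37, sR=80/73; mL=-1440/2701, mR=-5880/2701; mL+mR=-7320/2701 → advance -1; mR−mL=-120/73 → turn -1·90°
n=3: pose=(1,1,N); sL=160/193, sR=32/53; mL=-1152/10229, mR=-10416/10229; mL+mR=-11568/10229 → advance -1; mR−mL=-48/53 → turn -1·90°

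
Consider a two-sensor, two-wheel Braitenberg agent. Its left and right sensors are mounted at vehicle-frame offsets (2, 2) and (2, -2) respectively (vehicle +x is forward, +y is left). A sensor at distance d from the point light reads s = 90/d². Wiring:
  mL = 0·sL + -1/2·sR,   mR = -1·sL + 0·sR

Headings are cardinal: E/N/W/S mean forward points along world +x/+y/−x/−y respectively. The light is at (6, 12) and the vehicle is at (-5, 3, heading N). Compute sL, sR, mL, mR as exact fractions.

left sensor world pos  = (-7, 5); dL² = 218
right sensor world pos = (-3, 5); dR² = 130
sL = 90/218 = 45/109
sR = 90/130 = 9/13
mL = 0·sL + -1/2·sR = -9/26
mR = -1·sL + 0·sR = -45/109

45/109 9/13 -9/26 -45/109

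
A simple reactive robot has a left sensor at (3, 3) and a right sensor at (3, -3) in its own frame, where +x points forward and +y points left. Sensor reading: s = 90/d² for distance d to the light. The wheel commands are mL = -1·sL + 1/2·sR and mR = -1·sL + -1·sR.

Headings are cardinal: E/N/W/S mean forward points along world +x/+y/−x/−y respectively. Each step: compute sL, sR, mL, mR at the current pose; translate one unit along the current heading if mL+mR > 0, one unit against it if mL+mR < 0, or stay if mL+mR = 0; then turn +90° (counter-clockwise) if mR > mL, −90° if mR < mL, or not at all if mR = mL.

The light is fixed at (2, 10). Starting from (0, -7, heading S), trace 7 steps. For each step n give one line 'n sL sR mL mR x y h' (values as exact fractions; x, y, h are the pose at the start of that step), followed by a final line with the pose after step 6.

0 90/401 18/85 -4041/34085 -14868/34085 0 -7 S
1 45/193 45/97 -45/37442 -13050/18721 0 -6 W
2 18/37 90/173 -1449/6401 -6444/6401 1 -6 N
3 9/20 45/202 -171/505 -1359/2020 1 -7 E
4 90/401 18/85 -4041/34085 -14868/34085 0 -7 S
5 45/193 45/97 -45/37442 -13050/18721 0 -6 W
6 18/37 90/173 -1449/6401 -6444/6401 1 -6 N
final 1 -7 E

n=0: pose=(0,-7,S); sL=90/401, sR=18/85; mL=-4041/34085, mR=-14868/34085; mL+mR=-18909/34085 → advance -1; mR−mL=-27/85 → turn -1·90°
n=1: pose=(0,-6,W); sL=45/193, sR=45/97; mL=-45/37442, mR=-13050/18721; mL+mR=-26145/37442 → advance -1; mR−mL=-135/194 → turn -1·90°
n=2: pose=(1,-6,N); sL=18/37, sR=90/173; mL=-1449/6401, mR=-6444/6401; mL+mR=-7893/6401 → advance -1; mR−mL=-135/173 → turn -1·90°
n=3: pose=(1,-7,E); sL=9/20, sR=45/202; mL=-171/505, mR=-1359/2020; mL+mR=-2043/2020 → advance -1; mR−mL=-135/404 → turn -1·90°
n=4: pose=(0,-7,S); sL=90/401, sR=18/85; mL=-4041/34085, mR=-14868/34085; mL+mR=-18909/34085 → advance -1; mR−mL=-27/85 → turn -1·90°
n=5: pose=(0,-6,W); sL=45/193, sR=45/97; mL=-45/37442, mR=-13050/18721; mL+mR=-26145/37442 → advance -1; mR−mL=-135/194 → turn -1·90°
n=6: pose=(1,-6,N); sL=18/37, sR=90/173; mL=-1449/6401, mR=-6444/6401; mL+mR=-7893/6401 → advance -1; mR−mL=-135/173 → turn -1·90°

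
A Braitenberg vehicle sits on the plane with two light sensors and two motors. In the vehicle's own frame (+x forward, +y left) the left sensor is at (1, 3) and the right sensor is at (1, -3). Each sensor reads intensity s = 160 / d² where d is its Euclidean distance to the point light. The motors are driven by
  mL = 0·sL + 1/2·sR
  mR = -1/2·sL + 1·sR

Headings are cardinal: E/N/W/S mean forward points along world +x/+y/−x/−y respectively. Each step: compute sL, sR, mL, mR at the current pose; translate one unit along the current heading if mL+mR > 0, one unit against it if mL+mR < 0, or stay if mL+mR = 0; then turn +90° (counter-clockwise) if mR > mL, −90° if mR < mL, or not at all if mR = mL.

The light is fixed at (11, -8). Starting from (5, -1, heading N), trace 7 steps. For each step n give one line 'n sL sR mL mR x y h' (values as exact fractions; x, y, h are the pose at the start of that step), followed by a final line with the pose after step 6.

n=0: pose=(5,-1,N); sL=32/29, sR=160/73; mL=80/73, mR=3472/2117; mL+mR=5792/2117 → advance +1; mR−mL=1152/2117 → turn +1·90°
n=1: pose=(5,0,W); sL=80/37, sR=16/17; mL=8/17, mR=-88/629; mL+mR=208/629 → advance +1; mR−mL=-384/629 → turn -1·90°
n=2: pose=(4,0,N); sL=160/181, sR=160/97; mL=80/97, mR=21200/17557; mL+mR=35680/17557 → advance +1; mR−mL=6720/17557 → turn +1·90°
n=3: pose=(4,1,W); sL=8/5, sR=10/13; mL=5/13, mR=-2/65; mL+mR=23/65 → advance +1; mR−mL=-27/65 → turn -1·90°
n=4: pose=(3,1,N); sL=160/221, sR=32/25; mL=16/25, mR=5072/5525; mL+mR=8608/5525 → advance +1; mR−mL=1536/5525 → turn +1·90°
n=5: pose=(3,2,W); sL=16/13, sR=16/25; mL=8/25, mR=8/325; mL+mR=112/325 → advance +1; mR−mL=-96/325 → turn -1·90°
n=6: pose=(2,2,N); sL=32/53, sR=160/157; mL=80/157, mR=5968/8321; mL+mR=10208/8321 → advance +1; mR−mL=1728/8321 → turn +1·90°

0 32/29 160/73 80/73 3472/2117 5 -1 N
1 80/37 16/17 8/17 -88/629 5 0 W
2 160/181 160/97 80/97 21200/17557 4 0 N
3 8/5 10/13 5/13 -2/65 4 1 W
4 160/221 32/25 16/25 5072/5525 3 1 N
5 16/13 16/25 8/25 8/325 3 2 W
6 32/53 160/157 80/157 5968/8321 2 2 N
final 2 3 W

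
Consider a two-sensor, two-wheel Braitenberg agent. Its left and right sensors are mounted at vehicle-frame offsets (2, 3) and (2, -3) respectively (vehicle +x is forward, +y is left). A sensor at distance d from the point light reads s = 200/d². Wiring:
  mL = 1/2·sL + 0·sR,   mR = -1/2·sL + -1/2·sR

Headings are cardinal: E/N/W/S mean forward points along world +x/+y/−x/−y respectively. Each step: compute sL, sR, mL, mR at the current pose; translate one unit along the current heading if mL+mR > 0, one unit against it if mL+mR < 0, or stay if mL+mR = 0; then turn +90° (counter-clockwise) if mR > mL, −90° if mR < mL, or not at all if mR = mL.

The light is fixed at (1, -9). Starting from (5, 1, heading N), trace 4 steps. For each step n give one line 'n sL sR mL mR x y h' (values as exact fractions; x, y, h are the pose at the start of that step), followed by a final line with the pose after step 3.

n=0: pose=(5,1,N); sL=40/29, sR=200/193; mL=20/29, mR=-6760/5597; mL+mR=-100/193 → advance -1; mR−mL=-10620/5597 → turn -1·90°
n=1: pose=(5,0,E); sL=10/9, sR=25/9; mL=5/9, mR=-35/18; mL+mR=-25/18 → advance -1; mR−mL=-5/2 → turn -1·90°
n=2: pose=(4,0,S); sL=40/17, sR=200/49; mL=20/17, mR=-2680/833; mL+mR=-100/49 → advance -1; mR−mL=-3660/833 → turn -1·90°
n=3: pose=(4,1,W); sL=4, sR=20/17; mL=2, mR=-44/17; mL+mR=-10/17 → advance -1; mR−mL=-78/17 → turn -1·90°

0 40/29 200/193 20/29 -6760/5597 5 1 N
1 10/9 25/9 5/9 -35/18 5 0 E
2 40/17 200/49 20/17 -2680/833 4 0 S
3 4 20/17 2 -44/17 4 1 W
final 5 1 N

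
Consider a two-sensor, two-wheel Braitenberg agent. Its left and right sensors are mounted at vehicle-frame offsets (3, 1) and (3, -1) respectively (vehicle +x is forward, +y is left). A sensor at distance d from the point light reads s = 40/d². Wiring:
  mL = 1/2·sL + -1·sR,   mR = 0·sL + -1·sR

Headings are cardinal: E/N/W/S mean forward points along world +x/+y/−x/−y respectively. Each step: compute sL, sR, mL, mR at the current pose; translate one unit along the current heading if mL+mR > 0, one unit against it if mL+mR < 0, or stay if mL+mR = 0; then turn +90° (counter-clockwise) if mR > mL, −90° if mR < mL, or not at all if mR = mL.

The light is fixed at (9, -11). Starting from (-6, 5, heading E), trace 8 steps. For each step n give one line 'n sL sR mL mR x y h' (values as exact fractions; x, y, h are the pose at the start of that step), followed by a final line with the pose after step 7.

0 40/433 40/369 -9940/159777 -40/369 -6 5 E
1 20/197 20/229 -1650/45113 -20/229 -7 5 S
2 40/617 8/137 -2196/84529 -8/137 -7 6 W
3 5/82 10/149 -895/24436 -10/149 -6 6 N
4 40/433 40/369 -9940/159777 -40/369 -6 5 E
5 20/197 20/229 -1650/45113 -20/229 -7 5 S
6 40/617 8/137 -2196/84529 -8/137 -7 6 W
7 5/82 10/149 -895/24436 -10/149 -6 6 N
final -6 5 E

n=0: pose=(-6,5,E); sL=40/433, sR=40/369; mL=-9940/159777, mR=-40/369; mL+mR=-27260/159777 → advance -1; mR−mL=-20/433 → turn -1·90°
n=1: pose=(-7,5,S); sL=20/197, sR=20/229; mL=-1650/45113, mR=-20/229; mL+mR=-5590/45113 → advance -1; mR−mL=-10/197 → turn -1·90°
n=2: pose=(-7,6,W); sL=40/617, sR=8/137; mL=-2196/84529, mR=-8/137; mL+mR=-7132/84529 → advance -1; mR−mL=-20/617 → turn -1·90°
n=3: pose=(-6,6,N); sL=5/82, sR=10/149; mL=-895/24436, mR=-10/149; mL+mR=-2535/24436 → advance -1; mR−mL=-5/164 → turn -1·90°
n=4: pose=(-6,5,E); sL=40/433, sR=40/369; mL=-9940/159777, mR=-40/369; mL+mR=-27260/159777 → advance -1; mR−mL=-20/433 → turn -1·90°
n=5: pose=(-7,5,S); sL=20/197, sR=20/229; mL=-1650/45113, mR=-20/229; mL+mR=-5590/45113 → advance -1; mR−mL=-10/197 → turn -1·90°
n=6: pose=(-7,6,W); sL=40/617, sR=8/137; mL=-2196/84529, mR=-8/137; mL+mR=-7132/84529 → advance -1; mR−mL=-20/617 → turn -1·90°
n=7: pose=(-6,6,N); sL=5/82, sR=10/149; mL=-895/24436, mR=-10/149; mL+mR=-2535/24436 → advance -1; mR−mL=-5/164 → turn -1·90°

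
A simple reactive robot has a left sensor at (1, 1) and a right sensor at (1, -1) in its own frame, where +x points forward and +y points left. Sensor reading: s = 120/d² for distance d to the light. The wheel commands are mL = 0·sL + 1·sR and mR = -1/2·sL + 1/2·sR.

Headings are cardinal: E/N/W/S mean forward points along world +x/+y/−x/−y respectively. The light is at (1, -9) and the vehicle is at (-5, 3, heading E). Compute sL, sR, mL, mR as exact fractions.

60/97 60/73 60/73 720/7081

left sensor world pos  = (-4, 4); dL² = 194
right sensor world pos = (-4, 2); dR² = 146
sL = 120/194 = 60/97
sR = 120/146 = 60/73
mL = 0·sL + 1·sR = 60/73
mR = -1/2·sL + 1/2·sR = 720/7081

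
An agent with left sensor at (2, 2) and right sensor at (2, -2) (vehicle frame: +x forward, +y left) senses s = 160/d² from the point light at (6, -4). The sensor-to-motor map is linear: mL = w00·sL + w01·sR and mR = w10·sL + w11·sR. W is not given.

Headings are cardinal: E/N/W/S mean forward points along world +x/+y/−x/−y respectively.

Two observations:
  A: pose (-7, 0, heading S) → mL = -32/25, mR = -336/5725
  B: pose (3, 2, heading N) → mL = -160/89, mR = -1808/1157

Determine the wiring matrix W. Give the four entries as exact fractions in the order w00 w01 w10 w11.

-1 0 1/2 -1

obs A: pose=(-7,0,S) → sL=32/25, sR=160/229, mL=-32/25, mR=-336/5725
obs B: pose=(3,2,N) → sL=160/89, sR=32/13, mL=-160/89, mR=-1808/1157
sensor matrix S = [[32/25, 160/229], [160/89, 32/13]]; det S = 12550144/6623825
solve [mL_A; mL_B] = S·[w00; w01] and [mR_A; mR_B] = S·[w10; w11]:
  w00 = -1, w01 = 0, w10 = 1/2, w11 = -1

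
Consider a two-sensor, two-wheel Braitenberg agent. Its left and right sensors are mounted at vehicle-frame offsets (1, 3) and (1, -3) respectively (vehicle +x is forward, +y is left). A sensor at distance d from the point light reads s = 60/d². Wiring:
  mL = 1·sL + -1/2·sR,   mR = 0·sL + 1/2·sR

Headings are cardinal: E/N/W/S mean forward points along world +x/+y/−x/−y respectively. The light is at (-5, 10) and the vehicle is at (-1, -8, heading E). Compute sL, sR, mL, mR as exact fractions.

left sensor world pos  = (0, -5); dL² = 250
right sensor world pos = (0, -11); dR² = 466
sL = 60/250 = 6/25
sR = 60/466 = 30/233
mL = 1·sL + -1/2·sR = 1023/5825
mR = 0·sL + 1/2·sR = 15/233

6/25 30/233 1023/5825 15/233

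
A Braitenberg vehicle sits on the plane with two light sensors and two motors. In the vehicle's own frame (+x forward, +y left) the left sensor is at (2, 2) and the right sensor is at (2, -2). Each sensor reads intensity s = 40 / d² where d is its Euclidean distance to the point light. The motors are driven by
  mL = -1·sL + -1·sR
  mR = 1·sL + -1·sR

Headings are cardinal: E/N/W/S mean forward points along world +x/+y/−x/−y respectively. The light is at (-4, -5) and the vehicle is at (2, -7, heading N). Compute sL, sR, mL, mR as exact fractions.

left sensor world pos  = (0, -5); dL² = 16
right sensor world pos = (4, -5); dR² = 64
sL = 40/16 = 5/2
sR = 40/64 = 5/8
mL = -1·sL + -1·sR = -25/8
mR = 1·sL + -1·sR = 15/8

5/2 5/8 -25/8 15/8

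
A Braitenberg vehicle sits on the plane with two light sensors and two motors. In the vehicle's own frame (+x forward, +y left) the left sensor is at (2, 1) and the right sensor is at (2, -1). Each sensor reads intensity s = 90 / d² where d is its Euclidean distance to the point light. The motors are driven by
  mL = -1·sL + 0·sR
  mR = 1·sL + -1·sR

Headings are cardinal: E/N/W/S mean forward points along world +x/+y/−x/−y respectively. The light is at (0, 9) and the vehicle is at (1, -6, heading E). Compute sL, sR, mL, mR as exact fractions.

left sensor world pos  = (3, -5); dL² = 205
right sensor world pos = (3, -7); dR² = 265
sL = 90/205 = 18/41
sR = 90/265 = 18/53
mL = -1·sL + 0·sR = -18/41
mR = 1·sL + -1·sR = 216/2173

18/41 18/53 -18/41 216/2173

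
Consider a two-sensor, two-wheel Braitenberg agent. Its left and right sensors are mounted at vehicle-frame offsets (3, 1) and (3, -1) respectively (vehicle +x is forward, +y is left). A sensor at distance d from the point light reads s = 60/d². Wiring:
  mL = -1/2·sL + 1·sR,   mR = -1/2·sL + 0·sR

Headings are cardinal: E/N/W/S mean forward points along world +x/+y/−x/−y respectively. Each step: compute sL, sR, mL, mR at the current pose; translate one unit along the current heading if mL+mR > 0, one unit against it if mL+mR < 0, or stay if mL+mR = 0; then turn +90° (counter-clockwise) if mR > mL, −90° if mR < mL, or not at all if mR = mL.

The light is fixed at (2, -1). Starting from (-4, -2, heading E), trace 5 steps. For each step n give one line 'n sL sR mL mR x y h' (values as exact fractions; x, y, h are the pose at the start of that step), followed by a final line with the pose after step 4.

0 20/3 60/13 50/39 -10/3 -4 -2 E
1 15/13 3/4 9/52 -15/26 -5 -2 S
2 60/101 60/101 30/101 -30/101 -5 -1 W
3 60/73 4/3 202/219 -30/73 -5 -1 N
4 3 15/4 9/4 -3/2 -5 0 E
final -4 0 S

n=0: pose=(-4,-2,E); sL=20/3, sR=60/13; mL=50/39, mR=-10/3; mL+mR=-80/39 → advance -1; mR−mL=-60/13 → turn -1·90°
n=1: pose=(-5,-2,S); sL=15/13, sR=3/4; mL=9/52, mR=-15/26; mL+mR=-21/52 → advance -1; mR−mL=-3/4 → turn -1·90°
n=2: pose=(-5,-1,W); sL=60/101, sR=60/101; mL=30/101, mR=-30/101; mL+mR=0 → advance +0; mR−mL=-60/101 → turn -1·90°
n=3: pose=(-5,-1,N); sL=60/73, sR=4/3; mL=202/219, mR=-30/73; mL+mR=112/219 → advance +1; mR−mL=-4/3 → turn -1·90°
n=4: pose=(-5,0,E); sL=3, sR=15/4; mL=9/4, mR=-3/2; mL+mR=3/4 → advance +1; mR−mL=-15/4 → turn -1·90°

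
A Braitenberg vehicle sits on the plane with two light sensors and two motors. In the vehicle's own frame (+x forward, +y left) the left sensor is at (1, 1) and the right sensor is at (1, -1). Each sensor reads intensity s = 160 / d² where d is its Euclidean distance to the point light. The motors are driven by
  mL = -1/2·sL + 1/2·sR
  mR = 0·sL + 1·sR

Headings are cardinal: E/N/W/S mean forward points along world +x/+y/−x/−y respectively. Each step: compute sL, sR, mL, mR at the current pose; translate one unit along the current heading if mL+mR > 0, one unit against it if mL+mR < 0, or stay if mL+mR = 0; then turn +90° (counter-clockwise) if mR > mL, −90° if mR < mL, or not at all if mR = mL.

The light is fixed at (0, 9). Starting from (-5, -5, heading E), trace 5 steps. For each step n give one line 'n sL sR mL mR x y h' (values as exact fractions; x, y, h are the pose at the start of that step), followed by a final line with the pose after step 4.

n=0: pose=(-5,-5,E); sL=32/37, sR=160/241; mL=-896/8917, mR=160/241; mL+mR=5024/8917 → advance +1; mR−mL=6816/8917 → turn +1·90°
n=1: pose=(-4,-5,N); sL=80/97, sR=80/89; mL=320/8633, mR=80/89; mL+mR=8080/8633 → advance +1; mR−mL=7440/8633 → turn +1·90°
n=2: pose=(-4,-4,W); sL=160/221, sR=160/169; mL=320/2873, mR=160/169; mL+mR=3040/2873 → advance +1; mR−mL=2400/2873 → turn +1·90°
n=3: pose=(-5,-4,S); sL=40/53, sR=20/29; mL=-50/1537, mR=20/29; mL+mR=1010/1537 → advance +1; mR−mL=1110/1537 → turn +1·90°
n=4: pose=(-5,-5,E); sL=32/37, sR=160/241; mL=-896/8917, mR=160/241; mL+mR=5024/8917 → advance +1; mR−mL=6816/8917 → turn +1·90°

0 32/37 160/241 -896/8917 160/241 -5 -5 E
1 80/97 80/89 320/8633 80/89 -4 -5 N
2 160/221 160/169 320/2873 160/169 -4 -4 W
3 40/53 20/29 -50/1537 20/29 -5 -4 S
4 32/37 160/241 -896/8917 160/241 -5 -5 E
final -4 -5 N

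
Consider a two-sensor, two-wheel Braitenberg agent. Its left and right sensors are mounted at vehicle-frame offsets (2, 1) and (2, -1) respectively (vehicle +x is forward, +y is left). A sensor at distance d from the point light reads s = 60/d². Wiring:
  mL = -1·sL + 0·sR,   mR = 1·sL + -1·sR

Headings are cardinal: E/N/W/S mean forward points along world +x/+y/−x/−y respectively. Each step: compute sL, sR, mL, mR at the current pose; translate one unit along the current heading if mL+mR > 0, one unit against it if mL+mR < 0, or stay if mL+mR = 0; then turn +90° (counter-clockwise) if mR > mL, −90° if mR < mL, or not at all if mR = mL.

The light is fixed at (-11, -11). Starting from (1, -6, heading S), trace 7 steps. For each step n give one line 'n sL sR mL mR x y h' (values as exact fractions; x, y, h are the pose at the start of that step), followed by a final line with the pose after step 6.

n=0: pose=(1,-6,S); sL=30/89, sR=6/13; mL=-30/89, mR=-144/1157; mL+mR=-6/13 → advance -1; mR−mL=246/1157 → turn +1·90°
n=1: pose=(1,-5,E); sL=12/49, sR=60/221; mL=-12/49, mR=-288/10829; mL+mR=-60/221 → advance -1; mR−mL=2364/10829 → turn +1·90°
n=2: pose=(0,-5,N); sL=15/41, sR=15/52; mL=-15/41, mR=165/2132; mL+mR=-15/52 → advance -1; mR−mL=945/2132 → turn +1·90°
n=3: pose=(0,-6,W); sL=60/97, sR=20/39; mL=-60/97, mR=400/3783; mL+mR=-20/39 → advance -1; mR−mL=2740/3783 → turn +1·90°
n=4: pose=(1,-6,S); sL=30/89, sR=6/13; mL=-30/89, mR=-144/1157; mL+mR=-6/13 → advance -1; mR−mL=246/1157 → turn +1·90°
n=5: pose=(1,-5,E); sL=12/49, sR=60/221; mL=-12/49, mR=-288/10829; mL+mR=-60/221 → advance -1; mR−mL=2364/10829 → turn +1·90°
n=6: pose=(0,-5,N); sL=15/41, sR=15/52; mL=-15/41, mR=165/2132; mL+mR=-15/52 → advance -1; mR−mL=945/2132 → turn +1·90°

0 30/89 6/13 -30/89 -144/1157 1 -6 S
1 12/49 60/221 -12/49 -288/10829 1 -5 E
2 15/41 15/52 -15/41 165/2132 0 -5 N
3 60/97 20/39 -60/97 400/3783 0 -6 W
4 30/89 6/13 -30/89 -144/1157 1 -6 S
5 12/49 60/221 -12/49 -288/10829 1 -5 E
6 15/41 15/52 -15/41 165/2132 0 -5 N
final 0 -6 W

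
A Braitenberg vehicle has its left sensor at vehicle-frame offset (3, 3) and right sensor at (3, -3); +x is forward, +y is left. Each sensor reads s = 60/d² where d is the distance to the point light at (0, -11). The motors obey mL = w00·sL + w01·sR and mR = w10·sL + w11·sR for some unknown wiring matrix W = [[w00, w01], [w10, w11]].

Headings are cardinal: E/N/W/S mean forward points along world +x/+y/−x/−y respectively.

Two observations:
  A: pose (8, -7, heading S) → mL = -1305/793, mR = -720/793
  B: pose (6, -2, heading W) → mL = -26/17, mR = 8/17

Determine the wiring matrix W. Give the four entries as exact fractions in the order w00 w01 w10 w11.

-1 -1/2 1/2 -1/2

obs A: pose=(8,-7,S) → sL=30/61, sR=30/13, mL=-1305/793, mR=-720/793
obs B: pose=(6,-2,W) → sL=4/3, sR=20/51, mL=-26/17, mR=8/17
sensor matrix S = [[30/61, 30/13], [4/3, 20/51]]; det S = -38880/13481
solve [mL_A; mL_B] = S·[w00; w01] and [mR_A; mR_B] = S·[w10; w11]:
  w00 = -1, w01 = -1/2, w10 = 1/2, w11 = -1/2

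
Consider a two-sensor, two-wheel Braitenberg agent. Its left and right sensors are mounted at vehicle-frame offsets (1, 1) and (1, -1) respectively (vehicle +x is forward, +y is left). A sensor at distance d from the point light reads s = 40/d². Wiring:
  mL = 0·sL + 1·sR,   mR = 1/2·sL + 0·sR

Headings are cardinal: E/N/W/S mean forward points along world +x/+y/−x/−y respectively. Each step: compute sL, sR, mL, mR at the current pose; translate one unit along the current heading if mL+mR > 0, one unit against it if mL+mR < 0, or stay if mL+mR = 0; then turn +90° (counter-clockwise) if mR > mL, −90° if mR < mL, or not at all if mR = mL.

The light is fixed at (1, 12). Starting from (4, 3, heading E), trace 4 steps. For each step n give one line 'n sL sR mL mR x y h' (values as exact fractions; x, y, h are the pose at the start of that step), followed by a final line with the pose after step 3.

0 1/2 10/29 10/29 1/4 4 3 E
1 8/25 40/109 40/109 4/25 5 3 S
2 4/13 4/9 4/9 2/13 5 2 W
3 8/17 40/97 40/97 4/17 4 2 N
final 4 3 E

n=0: pose=(4,3,E); sL=1/2, sR=10/29; mL=10/29, mR=1/4; mL+mR=69/116 → advance +1; mR−mL=-11/116 → turn -1·90°
n=1: pose=(5,3,S); sL=8/25, sR=40/109; mL=40/109, mR=4/25; mL+mR=1436/2725 → advance +1; mR−mL=-564/2725 → turn -1·90°
n=2: pose=(5,2,W); sL=4/13, sR=4/9; mL=4/9, mR=2/13; mL+mR=70/117 → advance +1; mR−mL=-34/117 → turn -1·90°
n=3: pose=(4,2,N); sL=8/17, sR=40/97; mL=40/97, mR=4/17; mL+mR=1068/1649 → advance +1; mR−mL=-292/1649 → turn -1·90°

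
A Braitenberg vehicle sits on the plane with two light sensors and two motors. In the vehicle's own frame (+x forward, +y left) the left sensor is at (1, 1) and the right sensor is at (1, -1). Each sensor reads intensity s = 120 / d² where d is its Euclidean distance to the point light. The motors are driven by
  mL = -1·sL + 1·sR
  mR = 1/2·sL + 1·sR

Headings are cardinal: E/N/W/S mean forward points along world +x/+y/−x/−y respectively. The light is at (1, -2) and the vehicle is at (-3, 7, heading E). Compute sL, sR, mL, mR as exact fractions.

120/109 120/73 4320/7957 17460/7957

left sensor world pos  = (-2, 8); dL² = 109
right sensor world pos = (-2, 6); dR² = 73
sL = 120/109 = 120/109
sR = 120/73 = 120/73
mL = -1·sL + 1·sR = 4320/7957
mR = 1/2·sL + 1·sR = 17460/7957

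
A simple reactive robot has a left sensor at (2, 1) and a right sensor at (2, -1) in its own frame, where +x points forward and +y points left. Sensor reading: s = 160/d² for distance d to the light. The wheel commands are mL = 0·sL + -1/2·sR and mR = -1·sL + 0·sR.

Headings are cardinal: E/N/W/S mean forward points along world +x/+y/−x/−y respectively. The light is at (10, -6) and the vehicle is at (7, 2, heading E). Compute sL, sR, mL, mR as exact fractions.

left sensor world pos  = (9, 3); dL² = 82
right sensor world pos = (9, 1); dR² = 50
sL = 160/82 = 80/41
sR = 160/50 = 16/5
mL = 0·sL + -1/2·sR = -8/5
mR = -1·sL + 0·sR = -80/41

80/41 16/5 -8/5 -80/41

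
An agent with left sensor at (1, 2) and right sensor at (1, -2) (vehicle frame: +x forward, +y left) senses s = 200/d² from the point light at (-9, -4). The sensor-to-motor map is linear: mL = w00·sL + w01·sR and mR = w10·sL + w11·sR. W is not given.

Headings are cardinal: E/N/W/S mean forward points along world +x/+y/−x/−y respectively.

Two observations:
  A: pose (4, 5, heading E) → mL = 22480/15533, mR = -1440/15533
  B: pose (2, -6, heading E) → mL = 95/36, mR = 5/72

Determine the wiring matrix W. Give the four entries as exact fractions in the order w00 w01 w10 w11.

1 1 1/2 -1/2

obs A: pose=(4,5,E) → sL=200/317, sR=40/49, mL=22480/15533, mR=-1440/15533
obs B: pose=(2,-6,E) → sL=25/18, sR=5/4, mL=95/36, mR=5/72
sensor matrix S = [[200/317, 40/49], [25/18, 5/4]]; det S = -48250/139797
solve [mL_A; mL_B] = S·[w00; w01] and [mR_A; mR_B] = S·[w10; w11]:
  w00 = 1, w01 = 1, w10 = 1/2, w11 = -1/2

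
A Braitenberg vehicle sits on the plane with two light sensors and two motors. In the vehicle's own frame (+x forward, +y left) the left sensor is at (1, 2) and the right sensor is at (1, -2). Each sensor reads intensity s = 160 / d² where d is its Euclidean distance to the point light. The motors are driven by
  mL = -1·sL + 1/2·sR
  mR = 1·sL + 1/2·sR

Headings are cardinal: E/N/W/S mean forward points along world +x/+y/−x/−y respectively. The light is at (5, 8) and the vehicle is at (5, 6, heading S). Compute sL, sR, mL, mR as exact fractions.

160/13 160/13 -80/13 240/13

left sensor world pos  = (7, 5); dL² = 13
right sensor world pos = (3, 5); dR² = 13
sL = 160/13 = 160/13
sR = 160/13 = 160/13
mL = -1·sL + 1/2·sR = -80/13
mR = 1·sL + 1/2·sR = 240/13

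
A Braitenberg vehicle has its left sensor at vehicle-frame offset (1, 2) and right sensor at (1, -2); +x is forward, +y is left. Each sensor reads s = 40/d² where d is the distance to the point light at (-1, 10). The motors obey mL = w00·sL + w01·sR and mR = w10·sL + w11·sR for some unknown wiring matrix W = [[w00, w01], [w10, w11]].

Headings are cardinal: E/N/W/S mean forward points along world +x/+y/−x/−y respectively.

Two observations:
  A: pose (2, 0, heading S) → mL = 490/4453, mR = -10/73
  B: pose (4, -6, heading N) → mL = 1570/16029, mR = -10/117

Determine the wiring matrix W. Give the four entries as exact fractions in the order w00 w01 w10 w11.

1 -1/2 -1/2 0

obs A: pose=(2,0,S) → sL=20/73, sR=20/61, mL=490/4453, mR=-10/73
obs B: pose=(4,-6,N) → sL=20/117, sR=20/137, mL=1570/16029, mR=-10/117
sensor matrix S = [[20/73, 20/61], [20/117, 20/137]]; det S = -1145600/71377137
solve [mL_A; mL_B] = S·[w00; w01] and [mR_A; mR_B] = S·[w10; w11]:
  w00 = 1, w01 = -1/2, w10 = -1/2, w11 = 0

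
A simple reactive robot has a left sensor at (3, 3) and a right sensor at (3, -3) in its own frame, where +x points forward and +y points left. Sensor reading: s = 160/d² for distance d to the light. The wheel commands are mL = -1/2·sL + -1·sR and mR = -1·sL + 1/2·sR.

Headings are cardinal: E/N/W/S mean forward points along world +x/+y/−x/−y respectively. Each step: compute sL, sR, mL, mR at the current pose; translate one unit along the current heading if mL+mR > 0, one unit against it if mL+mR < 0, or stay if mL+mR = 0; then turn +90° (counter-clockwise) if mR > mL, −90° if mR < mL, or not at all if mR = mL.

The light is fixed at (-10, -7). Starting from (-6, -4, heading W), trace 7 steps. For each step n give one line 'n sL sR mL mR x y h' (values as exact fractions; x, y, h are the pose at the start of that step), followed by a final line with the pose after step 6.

0 160 160/37 -3120/37 -5840/37 -6 -4 W
1 4 8/5 -18/5 -16/5 -5 -4 N
2 32 160/29 -624/29 -848/29 -5 -5 W
3 80/17 80/53 -3480/901 -3560/901 -4 -5 N
4 160/97 32/17 -4464/1649 -1168/1649 -4 -6 E
5 8 2 -6 -7 -5 -6 N
6 160/73 160/73 -240/73 -80/73 -5 -7 E
final -6 -7 N

n=0: pose=(-6,-4,W); sL=160, sR=160/37; mL=-3120/37, mR=-5840/37; mL+mR=-8960/37 → advance -1; mR−mL=-2720/37 → turn -1·90°
n=1: pose=(-5,-4,N); sL=4, sR=8/5; mL=-18/5, mR=-16/5; mL+mR=-34/5 → advance -1; mR−mL=2/5 → turn +1·90°
n=2: pose=(-5,-5,W); sL=32, sR=160/29; mL=-624/29, mR=-848/29; mL+mR=-1472/29 → advance -1; mR−mL=-224/29 → turn -1·90°
n=3: pose=(-4,-5,N); sL=80/17, sR=80/53; mL=-3480/901, mR=-3560/901; mL+mR=-7040/901 → advance -1; mR−mL=-80/901 → turn -1·90°
n=4: pose=(-4,-6,E); sL=160/97, sR=32/17; mL=-4464/1649, mR=-1168/1649; mL+mR=-5632/1649 → advance -1; mR−mL=3296/1649 → turn +1·90°
n=5: pose=(-5,-6,N); sL=8, sR=2; mL=-6, mR=-7; mL+mR=-13 → advance -1; mR−mL=-1 → turn -1·90°
n=6: pose=(-5,-7,E); sL=160/73, sR=160/73; mL=-240/73, mR=-80/73; mL+mR=-320/73 → advance -1; mR−mL=160/73 → turn +1·90°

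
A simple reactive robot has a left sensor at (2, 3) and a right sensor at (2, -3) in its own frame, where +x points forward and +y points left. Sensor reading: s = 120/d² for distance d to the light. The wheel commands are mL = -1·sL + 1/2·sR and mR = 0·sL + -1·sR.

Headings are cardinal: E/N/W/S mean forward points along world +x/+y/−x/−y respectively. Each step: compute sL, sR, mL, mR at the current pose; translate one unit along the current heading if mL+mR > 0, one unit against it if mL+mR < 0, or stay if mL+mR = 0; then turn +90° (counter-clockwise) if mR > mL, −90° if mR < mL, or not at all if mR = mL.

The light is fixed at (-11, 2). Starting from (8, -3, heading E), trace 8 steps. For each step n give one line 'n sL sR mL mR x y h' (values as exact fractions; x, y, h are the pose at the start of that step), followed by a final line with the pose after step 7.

0 24/89 24/101 -1356/8989 -24/101 8 -3 E
1 12/49 60/137 -174/6713 -60/137 7 -3 S
2 24/61 120/257 -2508/15677 -120/257 7 -2 W
3 6/13 15/61 -537/1586 -15/61 8 -2 N
4 120/353 120/293 -13980/103429 -120/293 8 -3 W
5 60/149 60/269 -11670/40081 -60/269 9 -3 N
6 8/27 40/111 -116/999 -40/111 9 -4 W
7 6/17 15/74 -633/2516 -15/74 10 -4 N
final 10 -5 W

n=0: pose=(8,-3,E); sL=24/89, sR=24/101; mL=-1356/8989, mR=-24/101; mL+mR=-3492/8989 → advance -1; mR−mL=-780/8989 → turn -1·90°
n=1: pose=(7,-3,S); sL=12/49, sR=60/137; mL=-174/6713, mR=-60/137; mL+mR=-3114/6713 → advance -1; mR−mL=-2766/6713 → turn -1·90°
n=2: pose=(7,-2,W); sL=24/61, sR=120/257; mL=-2508/15677, mR=-120/257; mL+mR=-9828/15677 → advance -1; mR−mL=-4812/15677 → turn -1·90°
n=3: pose=(8,-2,N); sL=6/13, sR=15/61; mL=-537/1586, mR=-15/61; mL+mR=-927/1586 → advance -1; mR−mL=147/1586 → turn +1·90°
n=4: pose=(8,-3,W); sL=120/353, sR=120/293; mL=-13980/103429, mR=-120/293; mL+mR=-56340/103429 → advance -1; mR−mL=-28380/103429 → turn -1·90°
n=5: pose=(9,-3,N); sL=60/149, sR=60/269; mL=-11670/40081, mR=-60/269; mL+mR=-20610/40081 → advance -1; mR−mL=2730/40081 → turn +1·90°
n=6: pose=(9,-4,W); sL=8/27, sR=40/111; mL=-116/999, mR=-40/111; mL+mR=-476/999 → advance -1; mR−mL=-244/999 → turn -1·90°
n=7: pose=(10,-4,N); sL=6/17, sR=15/74; mL=-633/2516, mR=-15/74; mL+mR=-1143/2516 → advance -1; mR−mL=123/2516 → turn +1·90°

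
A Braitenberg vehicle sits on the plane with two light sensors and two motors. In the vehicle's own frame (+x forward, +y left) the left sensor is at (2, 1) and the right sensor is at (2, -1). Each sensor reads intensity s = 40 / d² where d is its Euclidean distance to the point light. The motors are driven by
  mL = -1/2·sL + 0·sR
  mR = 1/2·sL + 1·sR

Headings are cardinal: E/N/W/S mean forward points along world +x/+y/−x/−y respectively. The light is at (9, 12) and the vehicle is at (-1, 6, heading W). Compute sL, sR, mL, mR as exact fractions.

40/193 40/169 -20/193 11100/32617

left sensor world pos  = (-3, 5); dL² = 193
right sensor world pos = (-3, 7); dR² = 169
sL = 40/193 = 40/193
sR = 40/169 = 40/169
mL = -1/2·sL + 0·sR = -20/193
mR = 1/2·sL + 1·sR = 11100/32617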